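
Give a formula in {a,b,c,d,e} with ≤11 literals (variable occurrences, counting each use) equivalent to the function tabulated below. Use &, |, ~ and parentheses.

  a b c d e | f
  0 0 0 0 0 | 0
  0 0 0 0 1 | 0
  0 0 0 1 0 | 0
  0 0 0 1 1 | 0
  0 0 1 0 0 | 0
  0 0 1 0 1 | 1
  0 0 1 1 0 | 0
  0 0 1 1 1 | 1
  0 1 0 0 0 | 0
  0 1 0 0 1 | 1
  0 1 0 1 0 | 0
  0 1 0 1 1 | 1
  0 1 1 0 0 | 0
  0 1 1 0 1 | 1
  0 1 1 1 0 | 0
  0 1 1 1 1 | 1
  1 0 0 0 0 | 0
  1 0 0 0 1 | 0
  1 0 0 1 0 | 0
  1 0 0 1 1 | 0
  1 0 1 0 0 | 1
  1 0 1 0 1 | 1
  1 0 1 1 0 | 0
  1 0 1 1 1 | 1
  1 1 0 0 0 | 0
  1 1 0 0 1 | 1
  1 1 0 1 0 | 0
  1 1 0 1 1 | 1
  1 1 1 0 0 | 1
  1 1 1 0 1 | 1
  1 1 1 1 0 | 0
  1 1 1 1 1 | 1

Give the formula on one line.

  ~d = 11001100110011001100110011001100
  (c & ~d) = 00001100000011000000110000001100
  ((c & ~d) & a) = 00000000000000000000110000001100
  ~c = 11110000111100001111000011110000
  (~c | e) = 11110101111101011111010111110101
  (((c & ~d) & a) | (~c | e)) = 11110101111101011111110111111101
  (e & b) = 00000000010101010000000001010101
  ((e & b) | c) = 00001111010111110000111101011111
  ((((c & ~d) & a) | (~c | e)) & ((e & b) | c)) = 00000101010101010000110101011101

((((c & ~d) & a) | (~c | e)) & ((e & b) | c))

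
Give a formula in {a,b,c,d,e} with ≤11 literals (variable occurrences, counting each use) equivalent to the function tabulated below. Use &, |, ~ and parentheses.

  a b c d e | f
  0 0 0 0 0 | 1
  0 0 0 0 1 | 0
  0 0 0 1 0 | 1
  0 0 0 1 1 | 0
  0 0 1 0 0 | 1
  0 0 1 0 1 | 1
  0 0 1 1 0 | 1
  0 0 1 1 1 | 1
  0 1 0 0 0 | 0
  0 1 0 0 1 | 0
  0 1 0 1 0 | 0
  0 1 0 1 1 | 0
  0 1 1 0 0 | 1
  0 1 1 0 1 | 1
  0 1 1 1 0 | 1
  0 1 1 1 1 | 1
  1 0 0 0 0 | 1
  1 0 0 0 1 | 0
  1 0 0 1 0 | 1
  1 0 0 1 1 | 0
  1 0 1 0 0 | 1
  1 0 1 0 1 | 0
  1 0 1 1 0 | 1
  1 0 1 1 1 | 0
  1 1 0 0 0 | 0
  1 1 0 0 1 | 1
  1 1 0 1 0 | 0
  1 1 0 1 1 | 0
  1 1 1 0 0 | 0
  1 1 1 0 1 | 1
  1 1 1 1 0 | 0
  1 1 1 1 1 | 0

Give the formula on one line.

  ~e = 10101010101010101010101010101010
  ~b = 11111111000000001111111100000000
  (~e & ~b) = 10101010000000001010101000000000
  ~a = 11111111111111110000000000000000
  (~a & c) = 00001111000011110000000000000000
  ~d = 11001100110011001100110011001100
  (~d & a) = 00000000000000001100110011001100
  (e & b) = 00000000010101010000000001010101
  ((~d & a) & (e & b)) = 00000000000000000000000001000100
  ((~a & c) | ((~d & a) & (e & b))) = 00001111000011110000000001000100
  ((~e & ~b) | ((~a & c) | ((~d & a) & (e & b)))) = 10101111000011111010101001000100

((~e & ~b) | ((~a & c) | ((~d & a) & (e & b))))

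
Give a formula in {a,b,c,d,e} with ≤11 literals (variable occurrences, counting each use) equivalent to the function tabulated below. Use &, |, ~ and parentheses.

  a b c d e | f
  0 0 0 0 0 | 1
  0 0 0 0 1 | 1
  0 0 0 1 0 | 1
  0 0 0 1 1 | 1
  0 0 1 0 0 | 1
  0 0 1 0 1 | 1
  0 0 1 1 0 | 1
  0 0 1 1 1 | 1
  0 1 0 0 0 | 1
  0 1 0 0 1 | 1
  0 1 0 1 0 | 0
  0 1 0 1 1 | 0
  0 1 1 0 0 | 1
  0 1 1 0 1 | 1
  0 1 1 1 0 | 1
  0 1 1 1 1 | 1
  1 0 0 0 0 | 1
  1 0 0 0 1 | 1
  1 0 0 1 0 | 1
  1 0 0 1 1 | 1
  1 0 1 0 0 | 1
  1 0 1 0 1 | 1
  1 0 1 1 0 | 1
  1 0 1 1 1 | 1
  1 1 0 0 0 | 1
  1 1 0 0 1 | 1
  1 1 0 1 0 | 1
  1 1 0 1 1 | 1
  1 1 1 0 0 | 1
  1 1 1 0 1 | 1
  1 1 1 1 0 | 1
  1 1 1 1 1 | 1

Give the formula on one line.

(((~d | c) | (c | a)) | (((~b & e) | d) & ~b))

  ~d = 11001100110011001100110011001100
  (~d | c) = 11001111110011111100111111001111
  (c | a) = 00001111000011111111111111111111
  ((~d | c) | (c | a)) = 11001111110011111111111111111111
  ~b = 11111111000000001111111100000000
  (~b & e) = 01010101000000000101010100000000
  ((~b & e) | d) = 01110111001100110111011100110011
  (((~b & e) | d) & ~b) = 01110111000000000111011100000000
  (((~d | c) | (c | a)) | (((~b & e) | d) & ~b)) = 11111111110011111111111111111111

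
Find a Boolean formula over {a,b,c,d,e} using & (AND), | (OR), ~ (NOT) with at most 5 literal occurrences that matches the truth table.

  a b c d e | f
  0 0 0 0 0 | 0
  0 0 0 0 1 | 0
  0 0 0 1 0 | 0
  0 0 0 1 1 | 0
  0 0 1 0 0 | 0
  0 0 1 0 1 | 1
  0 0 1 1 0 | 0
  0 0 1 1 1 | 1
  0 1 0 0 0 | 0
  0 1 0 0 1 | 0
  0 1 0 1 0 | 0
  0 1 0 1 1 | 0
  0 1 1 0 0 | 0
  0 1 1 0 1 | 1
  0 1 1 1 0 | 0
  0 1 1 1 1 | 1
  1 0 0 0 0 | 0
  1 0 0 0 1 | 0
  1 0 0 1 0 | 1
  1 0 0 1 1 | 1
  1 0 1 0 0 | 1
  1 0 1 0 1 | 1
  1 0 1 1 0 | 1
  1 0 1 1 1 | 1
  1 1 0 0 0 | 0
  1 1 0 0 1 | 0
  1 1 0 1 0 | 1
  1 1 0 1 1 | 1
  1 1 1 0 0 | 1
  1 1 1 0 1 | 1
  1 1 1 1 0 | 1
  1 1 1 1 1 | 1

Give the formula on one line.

  (e | a) = 01010101010101011111111111111111
  (a & d) = 00000000000000000011001100110011
  (c | (a & d)) = 00001111000011110011111100111111
  ((e | a) & (c | (a & d))) = 00000101000001010011111100111111

((e | a) & (c | (a & d)))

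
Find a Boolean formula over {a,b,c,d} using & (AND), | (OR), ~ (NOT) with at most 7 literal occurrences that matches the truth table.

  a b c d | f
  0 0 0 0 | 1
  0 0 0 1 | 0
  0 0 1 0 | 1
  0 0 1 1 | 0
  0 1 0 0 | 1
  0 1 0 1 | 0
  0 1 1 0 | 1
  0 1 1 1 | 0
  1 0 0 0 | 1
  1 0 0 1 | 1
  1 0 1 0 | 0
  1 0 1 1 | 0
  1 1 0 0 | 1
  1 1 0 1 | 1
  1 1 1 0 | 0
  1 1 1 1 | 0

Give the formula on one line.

((a | ~d) & ((c & ~a) | ~c))

  ~d = 1010101010101010
  (a | ~d) = 1010101011111111
  ~a = 1111111100000000
  (c & ~a) = 0011001100000000
  ~c = 1100110011001100
  ((c & ~a) | ~c) = 1111111111001100
  ((a | ~d) & ((c & ~a) | ~c)) = 1010101011001100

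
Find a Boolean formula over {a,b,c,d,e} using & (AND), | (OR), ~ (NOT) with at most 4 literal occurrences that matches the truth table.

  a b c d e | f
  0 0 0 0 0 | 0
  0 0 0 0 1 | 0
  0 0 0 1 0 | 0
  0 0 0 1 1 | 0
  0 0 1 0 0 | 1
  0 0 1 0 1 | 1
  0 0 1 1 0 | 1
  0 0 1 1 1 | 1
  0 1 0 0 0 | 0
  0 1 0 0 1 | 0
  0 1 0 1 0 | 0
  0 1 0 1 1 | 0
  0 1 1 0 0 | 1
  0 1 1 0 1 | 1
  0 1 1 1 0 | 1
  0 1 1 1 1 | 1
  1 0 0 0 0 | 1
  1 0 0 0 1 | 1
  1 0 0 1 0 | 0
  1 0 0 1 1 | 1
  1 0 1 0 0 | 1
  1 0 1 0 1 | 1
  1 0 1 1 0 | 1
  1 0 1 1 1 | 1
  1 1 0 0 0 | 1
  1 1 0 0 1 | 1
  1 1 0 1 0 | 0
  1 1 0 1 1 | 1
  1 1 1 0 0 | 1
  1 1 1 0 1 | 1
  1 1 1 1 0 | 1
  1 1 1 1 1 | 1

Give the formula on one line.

(c | ((e | ~d) & a))

  ~d = 11001100110011001100110011001100
  (e | ~d) = 11011101110111011101110111011101
  ((e | ~d) & a) = 00000000000000001101110111011101
  (c | ((e | ~d) & a)) = 00001111000011111101111111011111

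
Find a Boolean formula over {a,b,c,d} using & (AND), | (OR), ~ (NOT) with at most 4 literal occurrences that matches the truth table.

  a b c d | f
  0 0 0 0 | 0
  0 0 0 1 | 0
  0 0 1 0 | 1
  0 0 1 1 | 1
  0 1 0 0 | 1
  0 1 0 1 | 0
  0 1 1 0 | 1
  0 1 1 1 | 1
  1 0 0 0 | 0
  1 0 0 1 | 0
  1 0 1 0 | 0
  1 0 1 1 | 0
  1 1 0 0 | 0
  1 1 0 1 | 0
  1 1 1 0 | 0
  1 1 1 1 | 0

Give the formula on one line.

((c | (~d & b)) & ~a)

  ~d = 1010101010101010
  (~d & b) = 0000101000001010
  (c | (~d & b)) = 0011101100111011
  ~a = 1111111100000000
  ((c | (~d & b)) & ~a) = 0011101100000000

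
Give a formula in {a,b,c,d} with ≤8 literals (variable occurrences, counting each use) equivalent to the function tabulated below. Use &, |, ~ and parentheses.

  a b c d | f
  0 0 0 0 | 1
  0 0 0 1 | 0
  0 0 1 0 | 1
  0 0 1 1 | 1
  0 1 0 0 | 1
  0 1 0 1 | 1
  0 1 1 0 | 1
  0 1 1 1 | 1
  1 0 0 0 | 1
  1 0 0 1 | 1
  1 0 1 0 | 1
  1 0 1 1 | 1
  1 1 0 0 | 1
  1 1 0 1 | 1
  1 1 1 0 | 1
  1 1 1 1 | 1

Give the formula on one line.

  ~d = 1010101010101010
  (a & ~d) = 0000000010101010
  ~a = 1111111100000000
  (~a & b) = 0000111100000000
  ((a & ~d) | (~a & b)) = 0000111110101010
  (c & ~a) = 0011001100000000
  (a | ~d) = 1010101011111111
  ((c & ~a) | (a | ~d)) = 1011101111111111
  (((a & ~d) | (~a & b)) | ((c & ~a) | (a | ~d))) = 1011111111111111

(((a & ~d) | (~a & b)) | ((c & ~a) | (a | ~d)))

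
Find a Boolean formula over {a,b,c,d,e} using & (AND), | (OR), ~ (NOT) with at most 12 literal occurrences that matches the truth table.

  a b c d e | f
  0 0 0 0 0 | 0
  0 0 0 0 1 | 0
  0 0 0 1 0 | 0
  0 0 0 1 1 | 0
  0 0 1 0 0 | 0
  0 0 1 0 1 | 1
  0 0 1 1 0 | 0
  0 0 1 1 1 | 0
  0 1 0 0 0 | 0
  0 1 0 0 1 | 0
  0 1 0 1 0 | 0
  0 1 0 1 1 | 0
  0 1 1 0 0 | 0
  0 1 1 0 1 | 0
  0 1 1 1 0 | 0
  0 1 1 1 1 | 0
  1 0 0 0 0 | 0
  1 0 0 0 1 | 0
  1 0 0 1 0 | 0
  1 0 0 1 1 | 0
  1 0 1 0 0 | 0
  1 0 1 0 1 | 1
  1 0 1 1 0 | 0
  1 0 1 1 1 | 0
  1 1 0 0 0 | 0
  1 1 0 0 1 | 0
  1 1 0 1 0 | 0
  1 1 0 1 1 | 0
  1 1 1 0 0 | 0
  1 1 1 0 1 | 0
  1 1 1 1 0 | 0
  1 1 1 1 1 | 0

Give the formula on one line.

  ~c = 11110000111100001111000011110000
  (~c & e) = 01010000010100000101000001010000
  ((~c & e) & d) = 00010000000100000001000000010000
  ~b = 11111111000000001111111100000000
  (e & ~b) = 01010101000000000101010100000000
  ~d = 11001100110011001100110011001100
  ((e & ~b) & ~d) = 01000100000000000100010000000000
  (((~c & e) & d) | ((e & ~b) & ~d)) = 01010100000100000101010000010000
  (a | ~b) = 11111111000000001111111111111111
  (c & (a | ~b)) = 00001111000000000000111100001111
  ((((~c & e) & d) | ((e & ~b) & ~d)) & (c & (a | ~b))) = 00000100000000000000010000000000

((((~c & e) & d) | ((e & ~b) & ~d)) & (c & (a | ~b)))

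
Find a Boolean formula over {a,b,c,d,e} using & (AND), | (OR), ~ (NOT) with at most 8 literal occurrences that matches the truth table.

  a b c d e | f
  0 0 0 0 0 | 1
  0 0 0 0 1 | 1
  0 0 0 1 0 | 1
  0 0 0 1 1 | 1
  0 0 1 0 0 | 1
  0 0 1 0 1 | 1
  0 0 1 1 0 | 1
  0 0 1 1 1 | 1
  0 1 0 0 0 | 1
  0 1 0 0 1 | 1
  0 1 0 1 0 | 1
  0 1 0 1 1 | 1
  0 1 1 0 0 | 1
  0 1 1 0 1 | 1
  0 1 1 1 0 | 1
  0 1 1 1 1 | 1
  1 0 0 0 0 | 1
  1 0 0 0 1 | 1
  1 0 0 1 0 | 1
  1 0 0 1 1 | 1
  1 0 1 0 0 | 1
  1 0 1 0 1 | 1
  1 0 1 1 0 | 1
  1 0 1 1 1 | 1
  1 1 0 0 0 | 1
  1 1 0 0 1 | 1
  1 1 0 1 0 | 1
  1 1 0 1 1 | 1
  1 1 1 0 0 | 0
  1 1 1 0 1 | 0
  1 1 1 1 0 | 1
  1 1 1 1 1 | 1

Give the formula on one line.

((~b & c) | ((~a | d) | ~c))

  ~b = 11111111000000001111111100000000
  (~b & c) = 00001111000000000000111100000000
  ~a = 11111111111111110000000000000000
  (~a | d) = 11111111111111110011001100110011
  ~c = 11110000111100001111000011110000
  ((~a | d) | ~c) = 11111111111111111111001111110011
  ((~b & c) | ((~a | d) | ~c)) = 11111111111111111111111111110011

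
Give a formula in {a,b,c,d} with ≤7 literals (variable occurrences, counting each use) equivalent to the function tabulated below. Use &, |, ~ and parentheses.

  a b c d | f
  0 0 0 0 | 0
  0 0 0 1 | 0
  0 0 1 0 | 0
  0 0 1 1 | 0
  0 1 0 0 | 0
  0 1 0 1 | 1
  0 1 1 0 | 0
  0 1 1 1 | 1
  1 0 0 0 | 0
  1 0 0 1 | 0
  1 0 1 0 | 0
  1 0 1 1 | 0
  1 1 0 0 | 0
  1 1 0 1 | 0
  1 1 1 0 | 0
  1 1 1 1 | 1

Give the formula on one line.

  (d & b) = 0000010100000101
  (b | d) = 0101111101011111
  ~a = 1111111100000000
  (c | ~a) = 1111111100110011
  ((b | d) & (c | ~a)) = 0101111100010011
  (((b | d) & (c | ~a)) & d) = 0101010100010001
  ((d & b) & (((b | d) & (c | ~a)) & d)) = 0000010100000001

((d & b) & (((b | d) & (c | ~a)) & d))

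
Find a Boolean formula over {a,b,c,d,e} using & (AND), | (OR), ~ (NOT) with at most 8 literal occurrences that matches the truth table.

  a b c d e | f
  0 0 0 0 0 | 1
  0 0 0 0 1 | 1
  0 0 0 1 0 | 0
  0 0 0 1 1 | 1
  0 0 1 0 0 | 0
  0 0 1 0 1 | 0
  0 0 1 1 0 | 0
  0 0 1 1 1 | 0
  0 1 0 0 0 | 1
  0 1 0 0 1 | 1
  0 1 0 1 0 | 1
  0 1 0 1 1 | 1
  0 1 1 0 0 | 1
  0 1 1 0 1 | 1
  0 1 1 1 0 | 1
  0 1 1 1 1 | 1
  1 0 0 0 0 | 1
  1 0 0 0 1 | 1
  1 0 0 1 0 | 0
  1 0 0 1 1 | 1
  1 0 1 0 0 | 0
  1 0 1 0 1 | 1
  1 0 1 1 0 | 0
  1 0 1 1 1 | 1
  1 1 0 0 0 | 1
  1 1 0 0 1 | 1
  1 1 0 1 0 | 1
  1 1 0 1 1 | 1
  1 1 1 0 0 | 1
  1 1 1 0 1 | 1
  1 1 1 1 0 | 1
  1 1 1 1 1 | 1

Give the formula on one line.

  ~c = 11110000111100001111000011110000
  ~d = 11001100110011001100110011001100
  (~d | e) = 11011101110111011101110111011101
  (~c & (~d | e)) = 11010000110100001101000011010000
  (~d & ~c) = 11000000110000001100000011000000
  ((~d & ~c) | a) = 11000000110000001111111111111111
  (((~d & ~c) | a) & e) = 01000000010000000101010101010101
  ((~c & (~d | e)) | (((~d & ~c) | a) & e)) = 11010000110100001101010111010101
  (((~c & (~d | e)) | (((~d & ~c) | a) & e)) | b) = 11010000111111111101010111111111

(((~c & (~d | e)) | (((~d & ~c) | a) & e)) | b)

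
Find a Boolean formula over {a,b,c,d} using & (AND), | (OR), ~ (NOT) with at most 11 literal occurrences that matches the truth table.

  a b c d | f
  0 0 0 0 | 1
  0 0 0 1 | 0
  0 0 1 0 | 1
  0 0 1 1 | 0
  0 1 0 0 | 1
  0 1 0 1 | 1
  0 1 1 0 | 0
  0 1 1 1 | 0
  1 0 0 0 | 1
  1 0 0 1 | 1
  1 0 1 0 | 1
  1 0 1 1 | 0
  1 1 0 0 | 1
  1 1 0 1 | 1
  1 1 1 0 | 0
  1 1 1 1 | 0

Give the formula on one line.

((~c & (c | (a | (~d | b)))) | ((~b | ~c) & ~d))

  ~c = 1100110011001100
  ~d = 1010101010101010
  (~d | b) = 1010111110101111
  (a | (~d | b)) = 1010111111111111
  (c | (a | (~d | b))) = 1011111111111111
  (~c & (c | (a | (~d | b)))) = 1000110011001100
  ~b = 1111000011110000
  (~b | ~c) = 1111110011111100
  ((~b | ~c) & ~d) = 1010100010101000
  ((~c & (c | (a | (~d | b)))) | ((~b | ~c) & ~d)) = 1010110011101100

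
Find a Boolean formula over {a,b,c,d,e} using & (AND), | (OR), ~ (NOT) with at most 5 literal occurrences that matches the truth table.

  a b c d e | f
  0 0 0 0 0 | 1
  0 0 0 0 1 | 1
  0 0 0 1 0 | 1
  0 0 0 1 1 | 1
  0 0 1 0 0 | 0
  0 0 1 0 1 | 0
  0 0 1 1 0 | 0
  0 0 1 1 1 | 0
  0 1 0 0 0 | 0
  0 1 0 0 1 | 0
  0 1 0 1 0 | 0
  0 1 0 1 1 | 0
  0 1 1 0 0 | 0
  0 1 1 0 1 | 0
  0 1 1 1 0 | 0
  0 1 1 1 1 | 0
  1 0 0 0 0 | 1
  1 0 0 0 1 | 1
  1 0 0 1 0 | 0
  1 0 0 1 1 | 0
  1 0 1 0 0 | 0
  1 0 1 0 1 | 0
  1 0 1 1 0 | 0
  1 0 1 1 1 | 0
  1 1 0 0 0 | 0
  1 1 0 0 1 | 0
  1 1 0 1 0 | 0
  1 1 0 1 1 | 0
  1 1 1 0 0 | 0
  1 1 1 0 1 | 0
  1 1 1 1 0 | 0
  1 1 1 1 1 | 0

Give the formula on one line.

((~c & ~b) & (~a | ~d))

  ~c = 11110000111100001111000011110000
  ~b = 11111111000000001111111100000000
  (~c & ~b) = 11110000000000001111000000000000
  ~a = 11111111111111110000000000000000
  ~d = 11001100110011001100110011001100
  (~a | ~d) = 11111111111111111100110011001100
  ((~c & ~b) & (~a | ~d)) = 11110000000000001100000000000000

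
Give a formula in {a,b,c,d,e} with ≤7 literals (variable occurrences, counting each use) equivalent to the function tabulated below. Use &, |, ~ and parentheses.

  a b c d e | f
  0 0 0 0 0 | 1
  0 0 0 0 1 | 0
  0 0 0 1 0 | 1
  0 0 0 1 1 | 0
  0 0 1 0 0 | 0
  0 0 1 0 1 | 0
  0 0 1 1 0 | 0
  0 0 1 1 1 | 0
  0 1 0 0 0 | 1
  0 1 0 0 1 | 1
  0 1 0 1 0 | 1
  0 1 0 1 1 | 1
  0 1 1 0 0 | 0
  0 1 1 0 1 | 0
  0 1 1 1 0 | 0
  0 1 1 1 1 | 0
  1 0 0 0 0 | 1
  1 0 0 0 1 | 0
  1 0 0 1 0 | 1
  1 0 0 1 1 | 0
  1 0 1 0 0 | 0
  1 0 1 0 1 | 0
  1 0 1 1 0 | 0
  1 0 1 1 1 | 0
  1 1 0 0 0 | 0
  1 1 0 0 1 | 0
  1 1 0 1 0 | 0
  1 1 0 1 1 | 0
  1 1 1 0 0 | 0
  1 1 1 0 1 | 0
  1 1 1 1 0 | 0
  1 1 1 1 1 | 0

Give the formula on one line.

((~c & (~b | ~a)) & (b | ~e))

  ~c = 11110000111100001111000011110000
  ~b = 11111111000000001111111100000000
  ~a = 11111111111111110000000000000000
  (~b | ~a) = 11111111111111111111111100000000
  (~c & (~b | ~a)) = 11110000111100001111000000000000
  ~e = 10101010101010101010101010101010
  (b | ~e) = 10101010111111111010101011111111
  ((~c & (~b | ~a)) & (b | ~e)) = 10100000111100001010000000000000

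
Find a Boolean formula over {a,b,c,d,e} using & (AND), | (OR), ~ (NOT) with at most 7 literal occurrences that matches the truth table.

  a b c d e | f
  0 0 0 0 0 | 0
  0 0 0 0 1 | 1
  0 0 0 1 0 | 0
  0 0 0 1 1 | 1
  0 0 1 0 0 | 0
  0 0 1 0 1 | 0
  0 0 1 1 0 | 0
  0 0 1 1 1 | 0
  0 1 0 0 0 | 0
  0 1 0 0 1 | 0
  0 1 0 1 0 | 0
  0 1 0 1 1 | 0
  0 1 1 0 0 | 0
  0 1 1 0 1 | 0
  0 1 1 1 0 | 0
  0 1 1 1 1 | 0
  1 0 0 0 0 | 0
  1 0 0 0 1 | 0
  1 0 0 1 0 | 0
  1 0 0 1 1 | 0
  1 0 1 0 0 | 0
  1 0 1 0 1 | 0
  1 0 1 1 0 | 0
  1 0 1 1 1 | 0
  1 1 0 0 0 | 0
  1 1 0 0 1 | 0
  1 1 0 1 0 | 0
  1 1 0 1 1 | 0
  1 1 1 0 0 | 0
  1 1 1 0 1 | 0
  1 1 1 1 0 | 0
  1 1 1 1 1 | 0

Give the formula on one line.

  ~c = 11110000111100001111000011110000
  (b | c) = 00001111111111110000111111111111
  ((b | c) | e) = 01011111111111110101111111111111
  ~a = 11111111111111110000000000000000
  ~b = 11111111000000001111111100000000
  (~a & ~b) = 11111111000000000000000000000000
  (c | (~a & ~b)) = 11111111000011110000111100001111
  (((b | c) | e) & (c | (~a & ~b))) = 01011111000011110000111100001111
  (~c & (((b | c) | e) & (c | (~a & ~b)))) = 01010000000000000000000000000000

(~c & (((b | c) | e) & (c | (~a & ~b))))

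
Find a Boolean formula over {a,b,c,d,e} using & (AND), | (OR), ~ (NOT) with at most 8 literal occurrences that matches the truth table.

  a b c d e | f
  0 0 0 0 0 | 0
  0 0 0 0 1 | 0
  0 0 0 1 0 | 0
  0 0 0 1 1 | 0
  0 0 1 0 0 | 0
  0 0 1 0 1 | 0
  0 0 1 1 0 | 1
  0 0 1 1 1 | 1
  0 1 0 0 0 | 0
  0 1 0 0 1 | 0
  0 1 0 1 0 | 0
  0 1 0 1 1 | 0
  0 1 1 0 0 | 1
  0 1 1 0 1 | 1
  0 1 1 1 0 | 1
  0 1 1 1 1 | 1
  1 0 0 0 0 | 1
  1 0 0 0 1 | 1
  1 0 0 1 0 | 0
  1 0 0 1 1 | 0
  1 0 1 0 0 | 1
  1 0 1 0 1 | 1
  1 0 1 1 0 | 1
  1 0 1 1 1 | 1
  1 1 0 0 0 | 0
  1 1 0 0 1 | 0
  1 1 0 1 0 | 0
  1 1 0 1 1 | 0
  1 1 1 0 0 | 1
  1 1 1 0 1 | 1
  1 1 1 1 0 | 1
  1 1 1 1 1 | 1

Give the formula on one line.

(((a & ~d) & ((~a | ~b) | c)) | (c & (b | d)))

  ~d = 11001100110011001100110011001100
  (a & ~d) = 00000000000000001100110011001100
  ~a = 11111111111111110000000000000000
  ~b = 11111111000000001111111100000000
  (~a | ~b) = 11111111111111111111111100000000
  ((~a | ~b) | c) = 11111111111111111111111100001111
  ((a & ~d) & ((~a | ~b) | c)) = 00000000000000001100110000001100
  (b | d) = 00110011111111110011001111111111
  (c & (b | d)) = 00000011000011110000001100001111
  (((a & ~d) & ((~a | ~b) | c)) | (c & (b | d))) = 00000011000011111100111100001111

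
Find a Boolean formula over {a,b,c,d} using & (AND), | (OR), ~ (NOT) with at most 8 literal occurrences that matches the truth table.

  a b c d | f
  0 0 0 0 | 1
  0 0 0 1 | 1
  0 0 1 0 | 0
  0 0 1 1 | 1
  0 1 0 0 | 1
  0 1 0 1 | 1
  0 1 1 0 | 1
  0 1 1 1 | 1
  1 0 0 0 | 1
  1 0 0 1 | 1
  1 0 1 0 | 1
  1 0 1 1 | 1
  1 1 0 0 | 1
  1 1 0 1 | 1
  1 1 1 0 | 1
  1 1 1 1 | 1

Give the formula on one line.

(((b | ~c) | d) | (b | (a & c)))

  ~c = 1100110011001100
  (b | ~c) = 1100111111001111
  ((b | ~c) | d) = 1101111111011111
  (a & c) = 0000000000110011
  (b | (a & c)) = 0000111100111111
  (((b | ~c) | d) | (b | (a & c))) = 1101111111111111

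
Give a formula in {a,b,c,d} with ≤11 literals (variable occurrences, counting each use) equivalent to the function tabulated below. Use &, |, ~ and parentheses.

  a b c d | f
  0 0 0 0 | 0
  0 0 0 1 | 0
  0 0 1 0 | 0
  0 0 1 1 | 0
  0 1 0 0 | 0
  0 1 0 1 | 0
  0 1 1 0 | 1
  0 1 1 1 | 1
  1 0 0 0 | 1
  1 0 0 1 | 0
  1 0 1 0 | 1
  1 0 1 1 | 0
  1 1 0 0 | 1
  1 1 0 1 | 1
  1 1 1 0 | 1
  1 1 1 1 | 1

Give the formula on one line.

  ~d = 1010101010101010
  (c & ~d) = 0010001000100010
  (a | (c & ~d)) = 0010001011111111
  (b | ~d) = 1010111110101111
  ((a | (c & ~d)) & (b | ~d)) = 0010001010101111
  (((a | (c & ~d)) & (b | ~d)) & a) = 0000000010101111
  (c & b) = 0000001100000011
  ((((a | (c & ~d)) & (b | ~d)) & a) | (c & b)) = 0000001110101111

((((a | (c & ~d)) & (b | ~d)) & a) | (c & b))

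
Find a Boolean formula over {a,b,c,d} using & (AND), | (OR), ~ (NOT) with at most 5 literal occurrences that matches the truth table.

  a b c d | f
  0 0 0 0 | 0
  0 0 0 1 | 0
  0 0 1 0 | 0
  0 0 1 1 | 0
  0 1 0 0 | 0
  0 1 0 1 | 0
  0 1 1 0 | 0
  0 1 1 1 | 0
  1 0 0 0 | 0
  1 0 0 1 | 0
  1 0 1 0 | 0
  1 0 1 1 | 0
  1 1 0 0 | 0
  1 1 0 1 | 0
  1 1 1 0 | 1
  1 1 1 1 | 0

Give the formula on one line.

  ~d = 1010101010101010
  (~d & a) = 0000000010101010
  ~c = 1100110011001100
  ((~d & a) | ~c) = 1100110011101110
  (((~d & a) | ~c) & c) = 0000000000100010
  (b & (((~d & a) | ~c) & c)) = 0000000000000010

(b & (((~d & a) | ~c) & c))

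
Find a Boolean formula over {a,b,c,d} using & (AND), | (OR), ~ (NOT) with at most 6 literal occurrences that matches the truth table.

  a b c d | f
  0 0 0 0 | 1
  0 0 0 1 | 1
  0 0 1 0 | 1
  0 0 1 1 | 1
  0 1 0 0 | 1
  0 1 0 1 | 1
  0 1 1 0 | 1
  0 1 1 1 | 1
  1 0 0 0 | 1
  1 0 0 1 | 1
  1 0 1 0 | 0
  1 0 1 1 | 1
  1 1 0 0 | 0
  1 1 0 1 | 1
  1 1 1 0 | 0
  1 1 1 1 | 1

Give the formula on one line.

  ~b = 1111000011110000
  ~c = 1100110011001100
  (d | ~c) = 1101110111011101
  (~b & (d | ~c)) = 1101000011010000
  ~a = 1111111100000000
  (d | ~a) = 1111111101010101
  ((~b & (d | ~c)) | (d | ~a)) = 1111111111010101

((~b & (d | ~c)) | (d | ~a))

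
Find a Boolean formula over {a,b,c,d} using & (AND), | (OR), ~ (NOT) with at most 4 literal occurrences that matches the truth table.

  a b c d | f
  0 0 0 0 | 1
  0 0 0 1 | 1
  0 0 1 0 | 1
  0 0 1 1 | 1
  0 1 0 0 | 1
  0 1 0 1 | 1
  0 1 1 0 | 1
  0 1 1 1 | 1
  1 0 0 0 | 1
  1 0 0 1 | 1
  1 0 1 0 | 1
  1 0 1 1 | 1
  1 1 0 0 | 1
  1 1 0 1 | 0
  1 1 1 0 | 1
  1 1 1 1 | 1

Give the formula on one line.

  ~a = 1111111100000000
  ~b = 1111000011110000
  ~d = 1010101010101010
  (c | ~d) = 1011101110111011
  (~b | (c | ~d)) = 1111101111111011
  (~a | (~b | (c | ~d))) = 1111111111111011

(~a | (~b | (c | ~d)))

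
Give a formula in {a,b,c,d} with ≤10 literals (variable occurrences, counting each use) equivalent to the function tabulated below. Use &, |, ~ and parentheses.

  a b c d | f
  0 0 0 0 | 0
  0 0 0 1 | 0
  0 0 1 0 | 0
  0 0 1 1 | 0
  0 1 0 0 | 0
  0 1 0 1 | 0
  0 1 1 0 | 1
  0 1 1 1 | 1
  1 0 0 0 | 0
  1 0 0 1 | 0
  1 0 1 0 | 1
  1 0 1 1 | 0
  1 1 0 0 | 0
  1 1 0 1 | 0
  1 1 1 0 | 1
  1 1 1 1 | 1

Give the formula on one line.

  (d | b) = 0101111101011111
  (a | (d | b)) = 0101111111111111
  (c | d) = 0111011101110111
  ((a | (d | b)) & (c | d)) = 0101011101110111
  ~d = 1010101010101010
  (a & ~d) = 0000000010101010
  ((a & ~d) | b) = 0000111110101111
  (((a | (d | b)) & (c | d)) & ((a & ~d) | b)) = 0000011100100111
  ((((a | (d | b)) & (c | d)) & ((a & ~d) | b)) & c) = 0000001100100011

((((a | (d | b)) & (c | d)) & ((a & ~d) | b)) & c)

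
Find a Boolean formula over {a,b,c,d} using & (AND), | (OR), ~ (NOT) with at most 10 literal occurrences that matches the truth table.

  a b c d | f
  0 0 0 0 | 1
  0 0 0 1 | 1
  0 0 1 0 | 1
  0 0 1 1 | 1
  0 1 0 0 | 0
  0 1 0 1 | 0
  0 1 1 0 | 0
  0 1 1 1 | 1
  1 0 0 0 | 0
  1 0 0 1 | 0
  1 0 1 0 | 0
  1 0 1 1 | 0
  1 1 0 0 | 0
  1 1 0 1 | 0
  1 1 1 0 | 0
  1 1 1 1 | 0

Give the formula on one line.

(((~b | (d & a)) | (a | (c & d))) & ~a)

  ~b = 1111000011110000
  (d & a) = 0000000001010101
  (~b | (d & a)) = 1111000011110101
  (c & d) = 0001000100010001
  (a | (c & d)) = 0001000111111111
  ((~b | (d & a)) | (a | (c & d))) = 1111000111111111
  ~a = 1111111100000000
  (((~b | (d & a)) | (a | (c & d))) & ~a) = 1111000100000000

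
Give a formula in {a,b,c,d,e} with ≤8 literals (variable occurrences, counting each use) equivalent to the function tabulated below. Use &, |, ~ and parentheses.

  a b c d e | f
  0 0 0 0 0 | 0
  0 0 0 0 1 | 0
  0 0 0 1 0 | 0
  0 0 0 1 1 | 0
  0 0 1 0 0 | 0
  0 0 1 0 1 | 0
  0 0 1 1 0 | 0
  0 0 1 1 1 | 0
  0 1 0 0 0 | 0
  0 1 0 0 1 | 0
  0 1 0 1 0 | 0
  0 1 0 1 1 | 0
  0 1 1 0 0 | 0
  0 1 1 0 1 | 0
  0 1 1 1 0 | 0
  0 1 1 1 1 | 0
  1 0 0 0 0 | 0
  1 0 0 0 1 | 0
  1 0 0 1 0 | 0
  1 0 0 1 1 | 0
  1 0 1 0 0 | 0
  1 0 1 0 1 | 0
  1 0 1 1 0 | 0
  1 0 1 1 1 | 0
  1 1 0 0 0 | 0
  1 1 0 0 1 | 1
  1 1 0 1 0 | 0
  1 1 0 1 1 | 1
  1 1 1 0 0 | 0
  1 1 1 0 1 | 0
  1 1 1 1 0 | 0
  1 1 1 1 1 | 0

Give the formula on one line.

(((d | (c | a)) & e) & ((b | ~a) & (~c & a)))

  (c | a) = 00001111000011111111111111111111
  (d | (c | a)) = 00111111001111111111111111111111
  ((d | (c | a)) & e) = 00010101000101010101010101010101
  ~a = 11111111111111110000000000000000
  (b | ~a) = 11111111111111110000000011111111
  ~c = 11110000111100001111000011110000
  (~c & a) = 00000000000000001111000011110000
  ((b | ~a) & (~c & a)) = 00000000000000000000000011110000
  (((d | (c | a)) & e) & ((b | ~a) & (~c & a))) = 00000000000000000000000001010000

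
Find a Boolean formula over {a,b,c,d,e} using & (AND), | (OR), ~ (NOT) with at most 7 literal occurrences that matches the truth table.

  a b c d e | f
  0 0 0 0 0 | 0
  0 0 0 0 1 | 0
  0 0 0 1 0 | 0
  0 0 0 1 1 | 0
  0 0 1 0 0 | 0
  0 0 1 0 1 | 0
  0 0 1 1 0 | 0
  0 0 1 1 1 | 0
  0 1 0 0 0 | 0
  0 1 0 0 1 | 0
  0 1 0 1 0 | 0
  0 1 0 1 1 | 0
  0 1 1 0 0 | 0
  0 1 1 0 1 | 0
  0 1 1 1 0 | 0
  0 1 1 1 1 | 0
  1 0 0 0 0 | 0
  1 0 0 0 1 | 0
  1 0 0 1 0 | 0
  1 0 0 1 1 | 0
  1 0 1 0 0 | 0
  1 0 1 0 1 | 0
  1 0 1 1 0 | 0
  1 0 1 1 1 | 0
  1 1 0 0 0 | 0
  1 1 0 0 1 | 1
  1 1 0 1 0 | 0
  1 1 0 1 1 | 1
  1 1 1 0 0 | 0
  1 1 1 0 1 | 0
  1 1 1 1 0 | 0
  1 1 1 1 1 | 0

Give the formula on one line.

  (e & b) = 00000000010101010000000001010101
  ~e = 10101010101010101010101010101010
  ~c = 11110000111100001111000011110000
  (~e | ~c) = 11111010111110101111101011111010
  ((e & b) & (~e | ~c)) = 00000000010100000000000001010000
  (d & ~e) = 00100010001000100010001000100010
  (a | (d & ~e)) = 00100010001000101111111111111111
  (((e & b) & (~e | ~c)) & (a | (d & ~e))) = 00000000000000000000000001010000

(((e & b) & (~e | ~c)) & (a | (d & ~e)))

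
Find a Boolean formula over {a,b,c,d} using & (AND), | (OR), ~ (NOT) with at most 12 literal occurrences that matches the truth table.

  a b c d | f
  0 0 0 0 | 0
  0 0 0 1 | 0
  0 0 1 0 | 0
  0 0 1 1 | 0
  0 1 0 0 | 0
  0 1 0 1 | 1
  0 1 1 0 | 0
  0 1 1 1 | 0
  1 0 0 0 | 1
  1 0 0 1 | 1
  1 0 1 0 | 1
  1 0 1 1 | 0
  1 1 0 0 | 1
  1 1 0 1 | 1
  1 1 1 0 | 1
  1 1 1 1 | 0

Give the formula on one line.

  ~d = 1010101010101010
  ~c = 1100110011001100
  (~d | ~c) = 1110111011101110
  (a & (~d | ~c)) = 0000000011101110
  (d & ~c) = 0100010001000100
  ((a & (~d | ~c)) | (d & ~c)) = 0100010011101110
  (c | b) = 0011111100111111
  (a | b) = 0000111111111111
  ((c | b) | (a | b)) = 0011111111111111
  (((a & (~d | ~c)) | (d & ~c)) & ((c | b) | (a | b))) = 0000010011101110

(((a & (~d | ~c)) | (d & ~c)) & ((c | b) | (a | b)))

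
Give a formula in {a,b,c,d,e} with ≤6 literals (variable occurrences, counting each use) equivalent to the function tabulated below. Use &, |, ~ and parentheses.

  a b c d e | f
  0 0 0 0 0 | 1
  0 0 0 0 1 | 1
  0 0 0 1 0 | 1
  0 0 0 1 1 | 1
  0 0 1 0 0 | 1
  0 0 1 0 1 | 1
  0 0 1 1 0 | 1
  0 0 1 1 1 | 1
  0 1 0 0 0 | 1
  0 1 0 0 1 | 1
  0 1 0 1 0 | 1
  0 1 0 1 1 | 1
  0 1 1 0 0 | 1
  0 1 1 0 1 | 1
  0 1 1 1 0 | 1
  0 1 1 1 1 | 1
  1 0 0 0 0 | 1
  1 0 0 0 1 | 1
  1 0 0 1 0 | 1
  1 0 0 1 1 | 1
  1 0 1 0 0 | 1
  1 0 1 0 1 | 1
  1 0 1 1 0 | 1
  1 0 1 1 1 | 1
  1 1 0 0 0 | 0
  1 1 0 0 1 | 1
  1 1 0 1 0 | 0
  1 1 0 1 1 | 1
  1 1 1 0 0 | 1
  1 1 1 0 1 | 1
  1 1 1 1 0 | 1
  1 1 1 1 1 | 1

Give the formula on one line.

  (d | b) = 00110011111111110011001111111111
  (c & (d | b)) = 00000011000011110000001100001111
  ~a = 11111111111111110000000000000000
  (e | ~a) = 11111111111111110101010101010101
  ~b = 11111111000000001111111100000000
  ((e | ~a) | ~b) = 11111111111111111111111101010101
  ((c & (d | b)) | ((e | ~a) | ~b)) = 11111111111111111111111101011111

((c & (d | b)) | ((e | ~a) | ~b))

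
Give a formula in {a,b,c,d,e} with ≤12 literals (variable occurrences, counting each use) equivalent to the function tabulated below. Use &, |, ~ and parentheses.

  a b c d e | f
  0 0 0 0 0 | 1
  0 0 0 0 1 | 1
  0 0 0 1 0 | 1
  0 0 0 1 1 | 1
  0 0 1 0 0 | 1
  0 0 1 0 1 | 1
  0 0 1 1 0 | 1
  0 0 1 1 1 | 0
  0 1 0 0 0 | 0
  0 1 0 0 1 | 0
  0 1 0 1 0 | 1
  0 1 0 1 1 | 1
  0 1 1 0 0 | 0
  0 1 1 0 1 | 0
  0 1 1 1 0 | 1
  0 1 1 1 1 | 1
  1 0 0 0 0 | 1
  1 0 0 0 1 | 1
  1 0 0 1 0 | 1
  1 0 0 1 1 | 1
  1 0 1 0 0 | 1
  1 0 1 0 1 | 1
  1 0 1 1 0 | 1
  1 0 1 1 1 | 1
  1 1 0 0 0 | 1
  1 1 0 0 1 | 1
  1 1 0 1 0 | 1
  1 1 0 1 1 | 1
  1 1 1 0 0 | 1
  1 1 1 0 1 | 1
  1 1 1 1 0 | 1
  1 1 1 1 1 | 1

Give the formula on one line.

(((~d | ~c) | ((~e | a) | b)) & ((~b | d) | (a | ~b)))

  ~d = 11001100110011001100110011001100
  ~c = 11110000111100001111000011110000
  (~d | ~c) = 11111100111111001111110011111100
  ~e = 10101010101010101010101010101010
  (~e | a) = 10101010101010101111111111111111
  ((~e | a) | b) = 10101010111111111111111111111111
  ((~d | ~c) | ((~e | a) | b)) = 11111110111111111111111111111111
  ~b = 11111111000000001111111100000000
  (~b | d) = 11111111001100111111111100110011
  (a | ~b) = 11111111000000001111111111111111
  ((~b | d) | (a | ~b)) = 11111111001100111111111111111111
  (((~d | ~c) | ((~e | a) | b)) & ((~b | d) | (a | ~b))) = 11111110001100111111111111111111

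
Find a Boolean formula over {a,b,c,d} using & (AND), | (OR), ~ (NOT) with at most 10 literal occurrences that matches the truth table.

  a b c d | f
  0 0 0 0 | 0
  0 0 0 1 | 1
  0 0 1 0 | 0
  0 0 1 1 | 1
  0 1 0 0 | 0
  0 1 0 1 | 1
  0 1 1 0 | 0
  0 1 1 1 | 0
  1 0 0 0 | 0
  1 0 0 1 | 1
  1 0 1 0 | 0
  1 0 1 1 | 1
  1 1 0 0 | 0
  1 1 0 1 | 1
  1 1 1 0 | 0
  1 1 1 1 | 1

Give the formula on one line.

  ~b = 1111000011110000
  (~b & a) = 0000000011110000
  (b | (~b & a)) = 0000111111111111
  ~c = 1100110011001100
  (~c | a) = 1100110011111111
  ((b | (~b & a)) & (~c | a)) = 0000110011111111
  (((b | (~b & a)) & (~c | a)) | ~b) = 1111110011111111
  (d & (((b | (~b & a)) & (~c | a)) | ~b)) = 0101010001010101

(d & (((b | (~b & a)) & (~c | a)) | ~b))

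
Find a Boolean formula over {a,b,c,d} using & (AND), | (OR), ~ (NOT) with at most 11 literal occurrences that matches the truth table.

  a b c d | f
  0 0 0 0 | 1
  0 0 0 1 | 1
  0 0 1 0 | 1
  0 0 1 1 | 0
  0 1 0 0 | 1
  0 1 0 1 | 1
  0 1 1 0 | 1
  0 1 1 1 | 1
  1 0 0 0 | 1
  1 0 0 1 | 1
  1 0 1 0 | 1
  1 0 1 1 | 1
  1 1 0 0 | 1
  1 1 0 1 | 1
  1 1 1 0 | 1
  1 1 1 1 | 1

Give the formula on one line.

  ~b = 1111000011110000
  (a & ~b) = 0000000011110000
  (b | (a & ~b)) = 0000111111111111
  (c & (b | (a & ~b))) = 0000001100110011
  ~d = 1010101010101010
  (a & ~d) = 0000000010101010
  (b | (a & ~d)) = 0000111110101111
  (~d | (b | (a & ~d))) = 1010111110101111
  ~c = 1100110011001100
  ((~d | (b | (a & ~d))) | ~c) = 1110111111101111
  ((c & (b | (a & ~b))) | ((~d | (b | (a & ~d))) | ~c)) = 1110111111111111

((c & (b | (a & ~b))) | ((~d | (b | (a & ~d))) | ~c))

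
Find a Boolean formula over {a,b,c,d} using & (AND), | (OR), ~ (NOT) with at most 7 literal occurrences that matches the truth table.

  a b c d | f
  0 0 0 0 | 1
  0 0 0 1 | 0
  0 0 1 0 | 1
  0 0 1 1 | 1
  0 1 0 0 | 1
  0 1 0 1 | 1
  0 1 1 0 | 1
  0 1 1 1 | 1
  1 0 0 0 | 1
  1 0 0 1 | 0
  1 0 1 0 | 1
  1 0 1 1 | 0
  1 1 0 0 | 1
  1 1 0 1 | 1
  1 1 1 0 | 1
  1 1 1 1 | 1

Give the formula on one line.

  ~d = 1010101010101010
  (~d & a) = 0000000010101010
  ~a = 1111111100000000
  (c & ~a) = 0011001100000000
  ((c & ~a) | b) = 0011111100001111
  ((~d & a) | ((c & ~a) | b)) = 0011111110101111
  (((~d & a) | ((c & ~a) | b)) | ~d) = 1011111110101111

(((~d & a) | ((c & ~a) | b)) | ~d)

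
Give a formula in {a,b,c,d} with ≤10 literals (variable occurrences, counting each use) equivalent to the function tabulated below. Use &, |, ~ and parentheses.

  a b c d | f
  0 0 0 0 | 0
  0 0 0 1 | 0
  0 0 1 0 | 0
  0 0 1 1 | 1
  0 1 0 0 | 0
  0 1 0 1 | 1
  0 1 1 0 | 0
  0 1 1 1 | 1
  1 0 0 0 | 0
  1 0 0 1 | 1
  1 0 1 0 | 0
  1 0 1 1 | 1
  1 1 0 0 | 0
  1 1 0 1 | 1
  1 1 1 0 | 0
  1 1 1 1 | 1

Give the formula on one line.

((((~d & ~b) | b) | ((a | (~b & c)) & d)) & d)

  ~d = 1010101010101010
  ~b = 1111000011110000
  (~d & ~b) = 1010000010100000
  ((~d & ~b) | b) = 1010111110101111
  (~b & c) = 0011000000110000
  (a | (~b & c)) = 0011000011111111
  ((a | (~b & c)) & d) = 0001000001010101
  (((~d & ~b) | b) | ((a | (~b & c)) & d)) = 1011111111111111
  ((((~d & ~b) | b) | ((a | (~b & c)) & d)) & d) = 0001010101010101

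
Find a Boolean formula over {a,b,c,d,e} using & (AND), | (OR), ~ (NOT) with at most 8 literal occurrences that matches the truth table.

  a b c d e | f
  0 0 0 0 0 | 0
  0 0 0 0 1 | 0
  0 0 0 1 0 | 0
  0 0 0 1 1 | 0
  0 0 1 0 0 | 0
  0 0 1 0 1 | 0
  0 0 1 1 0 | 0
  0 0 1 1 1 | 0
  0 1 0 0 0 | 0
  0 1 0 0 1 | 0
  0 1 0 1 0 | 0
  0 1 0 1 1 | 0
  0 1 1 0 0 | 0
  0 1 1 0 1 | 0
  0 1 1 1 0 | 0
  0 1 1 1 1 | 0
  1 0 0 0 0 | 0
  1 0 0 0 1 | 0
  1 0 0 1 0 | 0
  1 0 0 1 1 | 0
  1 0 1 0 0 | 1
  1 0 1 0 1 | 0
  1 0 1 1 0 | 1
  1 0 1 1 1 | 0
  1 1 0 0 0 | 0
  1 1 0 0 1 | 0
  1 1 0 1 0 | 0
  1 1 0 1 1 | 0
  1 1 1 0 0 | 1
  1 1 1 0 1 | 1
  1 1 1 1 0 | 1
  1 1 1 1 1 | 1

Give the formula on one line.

(c & (((c & a) & ~e) | (a & b)))

  (c & a) = 00000000000000000000111100001111
  ~e = 10101010101010101010101010101010
  ((c & a) & ~e) = 00000000000000000000101000001010
  (a & b) = 00000000000000000000000011111111
  (((c & a) & ~e) | (a & b)) = 00000000000000000000101011111111
  (c & (((c & a) & ~e) | (a & b))) = 00000000000000000000101000001111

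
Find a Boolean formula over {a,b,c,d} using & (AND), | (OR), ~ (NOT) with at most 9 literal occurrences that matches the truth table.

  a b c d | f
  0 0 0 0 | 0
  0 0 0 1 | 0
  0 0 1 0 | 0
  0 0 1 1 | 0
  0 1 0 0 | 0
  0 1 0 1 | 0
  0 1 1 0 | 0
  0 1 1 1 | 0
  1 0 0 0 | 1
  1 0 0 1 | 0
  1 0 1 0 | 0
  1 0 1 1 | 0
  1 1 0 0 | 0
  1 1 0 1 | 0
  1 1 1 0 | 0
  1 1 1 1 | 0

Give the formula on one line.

  ~d = 1010101010101010
  ~a = 1111111100000000
  (c | ~a) = 1111111100110011
  ((c | ~a) & a) = 0000000000110011
  (~d | ((c | ~a) & a)) = 1010101010111011
  ~b = 1111000011110000
  ((~d | ((c | ~a) & a)) & ~b) = 1010000010110000
  (b | a) = 0000111111111111
  (((~d | ((c | ~a) & a)) & ~b) & (b | a)) = 0000000010110000
  ~c = 1100110011001100
  (~c & ~b) = 1100000011000000
  ((((~d | ((c | ~a) & a)) & ~b) & (b | a)) & (~c & ~b)) = 0000000010000000

((((~d | ((c | ~a) & a)) & ~b) & (b | a)) & (~c & ~b))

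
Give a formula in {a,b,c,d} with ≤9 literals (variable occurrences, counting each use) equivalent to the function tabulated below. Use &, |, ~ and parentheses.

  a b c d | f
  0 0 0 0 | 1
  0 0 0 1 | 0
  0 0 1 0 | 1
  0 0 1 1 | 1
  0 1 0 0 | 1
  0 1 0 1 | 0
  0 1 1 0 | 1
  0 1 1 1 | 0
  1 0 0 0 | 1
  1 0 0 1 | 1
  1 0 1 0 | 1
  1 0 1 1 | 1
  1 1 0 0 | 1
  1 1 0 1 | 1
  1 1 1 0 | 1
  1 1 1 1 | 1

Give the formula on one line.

((~c & ~d) | (((c | a) & (~d | ~b)) | a))

  ~c = 1100110011001100
  ~d = 1010101010101010
  (~c & ~d) = 1000100010001000
  (c | a) = 0011001111111111
  ~b = 1111000011110000
  (~d | ~b) = 1111101011111010
  ((c | a) & (~d | ~b)) = 0011001011111010
  (((c | a) & (~d | ~b)) | a) = 0011001011111111
  ((~c & ~d) | (((c | a) & (~d | ~b)) | a)) = 1011101011111111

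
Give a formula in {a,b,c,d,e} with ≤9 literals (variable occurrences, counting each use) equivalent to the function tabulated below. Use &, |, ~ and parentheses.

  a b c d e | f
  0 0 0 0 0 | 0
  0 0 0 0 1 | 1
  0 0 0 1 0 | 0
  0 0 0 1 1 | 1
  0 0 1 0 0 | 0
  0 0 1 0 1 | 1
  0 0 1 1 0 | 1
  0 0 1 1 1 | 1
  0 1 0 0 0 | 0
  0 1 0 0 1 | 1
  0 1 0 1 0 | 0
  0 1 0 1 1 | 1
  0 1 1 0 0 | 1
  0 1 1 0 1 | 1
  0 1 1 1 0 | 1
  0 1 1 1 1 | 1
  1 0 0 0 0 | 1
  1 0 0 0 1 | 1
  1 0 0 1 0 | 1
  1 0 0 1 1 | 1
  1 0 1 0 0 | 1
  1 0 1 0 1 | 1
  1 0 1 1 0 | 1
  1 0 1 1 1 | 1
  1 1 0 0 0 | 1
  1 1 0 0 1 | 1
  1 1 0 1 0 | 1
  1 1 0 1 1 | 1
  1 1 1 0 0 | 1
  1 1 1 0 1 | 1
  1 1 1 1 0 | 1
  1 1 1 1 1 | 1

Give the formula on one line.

((a | e) | (((d | b) & c) | (~a & e)))

  (a | e) = 01010101010101011111111111111111
  (d | b) = 00110011111111110011001111111111
  ((d | b) & c) = 00000011000011110000001100001111
  ~a = 11111111111111110000000000000000
  (~a & e) = 01010101010101010000000000000000
  (((d | b) & c) | (~a & e)) = 01010111010111110000001100001111
  ((a | e) | (((d | b) & c) | (~a & e))) = 01010111010111111111111111111111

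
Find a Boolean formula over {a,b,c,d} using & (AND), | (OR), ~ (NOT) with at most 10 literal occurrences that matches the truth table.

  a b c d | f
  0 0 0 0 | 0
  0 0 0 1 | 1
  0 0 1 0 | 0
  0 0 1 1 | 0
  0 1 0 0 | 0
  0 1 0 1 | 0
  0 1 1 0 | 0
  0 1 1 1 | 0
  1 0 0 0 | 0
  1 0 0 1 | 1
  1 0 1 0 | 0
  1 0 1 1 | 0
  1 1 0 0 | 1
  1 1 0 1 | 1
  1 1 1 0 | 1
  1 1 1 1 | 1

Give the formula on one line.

(((~b | a) & b) | ((c | (a | ~b)) & (~c & d)))

  ~b = 1111000011110000
  (~b | a) = 1111000011111111
  ((~b | a) & b) = 0000000000001111
  (a | ~b) = 1111000011111111
  (c | (a | ~b)) = 1111001111111111
  ~c = 1100110011001100
  (~c & d) = 0100010001000100
  ((c | (a | ~b)) & (~c & d)) = 0100000001000100
  (((~b | a) & b) | ((c | (a | ~b)) & (~c & d))) = 0100000001001111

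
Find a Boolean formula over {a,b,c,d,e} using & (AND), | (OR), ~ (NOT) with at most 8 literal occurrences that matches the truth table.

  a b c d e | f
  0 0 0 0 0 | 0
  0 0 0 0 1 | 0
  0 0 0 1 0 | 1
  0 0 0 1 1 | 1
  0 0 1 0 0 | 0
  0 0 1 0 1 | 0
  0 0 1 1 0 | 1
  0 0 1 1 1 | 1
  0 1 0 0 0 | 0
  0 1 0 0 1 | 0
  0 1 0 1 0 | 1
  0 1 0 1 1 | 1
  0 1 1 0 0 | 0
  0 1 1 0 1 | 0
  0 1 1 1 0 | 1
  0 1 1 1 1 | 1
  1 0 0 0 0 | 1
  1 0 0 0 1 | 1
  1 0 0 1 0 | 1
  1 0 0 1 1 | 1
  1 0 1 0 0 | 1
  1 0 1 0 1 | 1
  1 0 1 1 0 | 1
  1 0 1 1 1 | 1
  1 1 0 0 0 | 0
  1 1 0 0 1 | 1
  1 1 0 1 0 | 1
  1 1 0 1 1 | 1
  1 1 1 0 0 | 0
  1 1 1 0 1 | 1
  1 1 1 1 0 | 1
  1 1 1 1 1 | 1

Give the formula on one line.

  ~b = 11111111000000001111111100000000
  (a & ~b) = 00000000000000001111111100000000
  (e & ~b) = 01010101000000000101010100000000
  ((a & ~b) | (e & ~b)) = 01010101000000001111111100000000
  (((a & ~b) | (e & ~b)) & a) = 00000000000000001111111100000000
  (e & a) = 00000000000000000101010101010101
  (d | (e & a)) = 00110011001100110111011101110111
  ((((a & ~b) | (e & ~b)) & a) | (d | (e & a))) = 00110011001100111111111101110111

((((a & ~b) | (e & ~b)) & a) | (d | (e & a)))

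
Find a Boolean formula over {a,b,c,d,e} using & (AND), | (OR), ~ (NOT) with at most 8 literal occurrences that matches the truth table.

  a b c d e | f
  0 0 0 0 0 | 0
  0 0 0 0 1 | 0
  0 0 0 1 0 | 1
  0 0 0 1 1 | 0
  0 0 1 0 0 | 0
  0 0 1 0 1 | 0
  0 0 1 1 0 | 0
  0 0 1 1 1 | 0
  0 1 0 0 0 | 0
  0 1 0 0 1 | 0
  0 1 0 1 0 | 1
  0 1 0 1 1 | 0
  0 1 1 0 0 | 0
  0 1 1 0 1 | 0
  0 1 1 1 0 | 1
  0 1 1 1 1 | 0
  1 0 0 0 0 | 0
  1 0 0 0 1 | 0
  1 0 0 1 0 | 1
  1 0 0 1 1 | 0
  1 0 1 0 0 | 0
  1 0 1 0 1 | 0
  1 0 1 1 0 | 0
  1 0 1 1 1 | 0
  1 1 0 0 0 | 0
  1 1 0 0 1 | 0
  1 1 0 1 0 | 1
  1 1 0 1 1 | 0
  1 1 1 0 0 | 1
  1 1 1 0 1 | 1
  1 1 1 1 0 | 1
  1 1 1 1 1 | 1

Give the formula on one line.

(((~e & d) | (a & (~a | c))) & (~c | b))

  ~e = 10101010101010101010101010101010
  (~e & d) = 00100010001000100010001000100010
  ~a = 11111111111111110000000000000000
  (~a | c) = 11111111111111110000111100001111
  (a & (~a | c)) = 00000000000000000000111100001111
  ((~e & d) | (a & (~a | c))) = 00100010001000100010111100101111
  ~c = 11110000111100001111000011110000
  (~c | b) = 11110000111111111111000011111111
  (((~e & d) | (a & (~a | c))) & (~c | b)) = 00100000001000100010000000101111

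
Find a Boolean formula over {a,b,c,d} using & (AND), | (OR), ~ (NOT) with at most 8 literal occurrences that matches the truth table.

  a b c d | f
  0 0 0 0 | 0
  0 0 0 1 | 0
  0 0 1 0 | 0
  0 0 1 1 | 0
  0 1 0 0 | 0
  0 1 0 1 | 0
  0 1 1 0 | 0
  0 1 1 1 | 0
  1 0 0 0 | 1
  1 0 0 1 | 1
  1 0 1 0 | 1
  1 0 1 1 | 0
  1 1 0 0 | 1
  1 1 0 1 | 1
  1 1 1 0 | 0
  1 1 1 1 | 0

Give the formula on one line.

  ~c = 1100110011001100
  ~d = 1010101010101010
  (~c | ~d) = 1110111011101110
  ~b = 1111000011110000
  (~b & a) = 0000000011110000
  ~a = 1111111100000000
  (~c | ~a) = 1111111111001100
  ((~b & a) | (~c | ~a)) = 1111111111111100
  ((~c | ~d) & ((~b & a) | (~c | ~a))) = 1110111011101100
  (a & ((~c | ~d) & ((~b & a) | (~c | ~a)))) = 0000000011101100

(a & ((~c | ~d) & ((~b & a) | (~c | ~a))))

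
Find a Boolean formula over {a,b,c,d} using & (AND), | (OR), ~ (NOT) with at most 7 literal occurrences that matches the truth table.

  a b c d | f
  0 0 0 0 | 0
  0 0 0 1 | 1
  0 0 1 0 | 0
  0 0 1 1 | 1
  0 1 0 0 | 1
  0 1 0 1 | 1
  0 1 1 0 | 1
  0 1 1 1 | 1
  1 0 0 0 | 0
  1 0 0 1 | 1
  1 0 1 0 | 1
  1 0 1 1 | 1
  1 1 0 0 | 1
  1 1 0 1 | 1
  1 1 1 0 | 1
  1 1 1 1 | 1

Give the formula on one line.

  (c & a) = 0000000000110011
  (d | (c & a)) = 0101010101110111
  (b | d) = 0101111101011111
  ((d | (c & a)) | (b | d)) = 0101111101111111

((d | (c & a)) | (b | d))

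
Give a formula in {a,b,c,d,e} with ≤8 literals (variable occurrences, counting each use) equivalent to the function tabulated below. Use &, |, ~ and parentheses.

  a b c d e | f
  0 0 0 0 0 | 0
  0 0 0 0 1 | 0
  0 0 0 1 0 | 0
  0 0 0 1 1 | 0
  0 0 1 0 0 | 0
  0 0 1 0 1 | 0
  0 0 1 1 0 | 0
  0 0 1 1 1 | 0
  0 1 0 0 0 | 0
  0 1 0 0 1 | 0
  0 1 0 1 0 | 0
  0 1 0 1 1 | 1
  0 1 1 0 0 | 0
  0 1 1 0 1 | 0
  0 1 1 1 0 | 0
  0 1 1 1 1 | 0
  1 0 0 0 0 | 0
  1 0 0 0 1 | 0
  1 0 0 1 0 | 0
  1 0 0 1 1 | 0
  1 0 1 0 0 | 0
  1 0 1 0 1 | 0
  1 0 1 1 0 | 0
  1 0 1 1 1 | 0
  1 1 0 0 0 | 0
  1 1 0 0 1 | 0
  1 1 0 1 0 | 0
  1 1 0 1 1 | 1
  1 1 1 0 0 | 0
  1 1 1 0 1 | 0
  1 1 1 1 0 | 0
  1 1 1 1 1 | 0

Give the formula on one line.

  (e & b) = 00000000010101010000000001010101
  ~c = 11110000111100001111000011110000
  ((e & b) & ~c) = 00000000010100000000000001010000
  ~e = 10101010101010101010101010101010
  (b & ~e) = 00000000101010100000000010101010
  (d | (b & ~e)) = 00110011101110110011001110111011
  (~c & (d | (b & ~e))) = 00110000101100000011000010110000
  (((e & b) & ~c) & (~c & (d | (b & ~e)))) = 00000000000100000000000000010000

(((e & b) & ~c) & (~c & (d | (b & ~e))))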